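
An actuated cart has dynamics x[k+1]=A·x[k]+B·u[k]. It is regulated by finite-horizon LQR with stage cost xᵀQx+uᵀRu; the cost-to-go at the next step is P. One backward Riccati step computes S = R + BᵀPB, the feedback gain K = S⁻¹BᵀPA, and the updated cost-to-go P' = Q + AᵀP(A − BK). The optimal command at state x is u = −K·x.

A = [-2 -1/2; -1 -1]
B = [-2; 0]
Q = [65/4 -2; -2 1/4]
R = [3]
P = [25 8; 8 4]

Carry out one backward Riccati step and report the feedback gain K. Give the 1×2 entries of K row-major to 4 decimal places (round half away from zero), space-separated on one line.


BᵀP = [-50.0000 -16.0000]
S = R + BᵀPB = [3] + [100.0000] = [103.0000]
BᵀPA = [116.0000 41.0000]
K = S⁻¹·BᵀPA = [1.1262 0.3981]
A−BK = [0.2524 0.2961; -1.0000 -1.0000]
AᵀP(A−BK) = [5.3592 2.8252; 2.8252 1.9296]
P' = Q + AᵀP(A−BK) = [21.6092 0.8252; 0.8252 2.1796]
tr(P') = 23.7888

1.1262 0.3981


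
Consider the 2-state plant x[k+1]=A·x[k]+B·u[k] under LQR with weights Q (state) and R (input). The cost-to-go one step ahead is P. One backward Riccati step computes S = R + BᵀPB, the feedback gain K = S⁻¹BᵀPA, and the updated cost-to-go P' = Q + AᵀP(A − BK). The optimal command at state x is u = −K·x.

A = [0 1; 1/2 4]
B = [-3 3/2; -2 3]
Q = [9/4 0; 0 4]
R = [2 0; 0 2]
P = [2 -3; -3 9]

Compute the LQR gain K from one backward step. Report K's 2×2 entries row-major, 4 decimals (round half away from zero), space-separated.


0.0655 0.1871 0.2152 1.4719

BᵀP = [0.0000 -9.0000; -6.0000 22.5000]
S = R + BᵀPB = [2 0; 0 2] + [18.0000 -27.0000; -27.0000 58.5000] = [20.0000 -27.0000; -27.0000 60.5000]
BᵀPA = [-4.5000 -36.0000; 11.2500 84.0000]
K = S⁻¹·BᵀPA = [0.0655 0.1871; 0.2152 1.4719]
A−BK = [-0.1263 -0.6466; -0.0146 -0.0416]
AᵀP(A−BK) = [0.1240 0.7827; 0.7827 5.0936]
P' = Q + AᵀP(A−BK) = [2.3740 0.7827; 0.7827 9.0936]
tr(P') = 11.4675


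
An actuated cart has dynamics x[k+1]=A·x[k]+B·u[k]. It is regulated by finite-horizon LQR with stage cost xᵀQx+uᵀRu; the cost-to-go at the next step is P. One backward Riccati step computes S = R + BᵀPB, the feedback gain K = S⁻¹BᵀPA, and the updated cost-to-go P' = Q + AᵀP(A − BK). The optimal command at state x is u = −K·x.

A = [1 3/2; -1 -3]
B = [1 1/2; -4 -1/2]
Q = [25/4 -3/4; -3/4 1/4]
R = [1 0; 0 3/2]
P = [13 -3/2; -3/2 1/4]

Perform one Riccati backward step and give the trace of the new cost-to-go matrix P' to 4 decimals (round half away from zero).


BᵀP = [19.0000 -2.5000; 7.2500 -0.8750]
S = R + BᵀPB = [1 0; 0 3/2] + [29.0000 10.7500; 10.7500 4.0625] = [30.0000 10.7500; 10.7500 5.5625]
BᵀPA = [21.5000 36.0000; 8.1250 13.5000]
K = S⁻¹·BᵀPA = [0.6285 1.0743; 0.2460 0.3508]
A−BK = [0.2485 0.2503; 1.6370 1.4726]
AᵀP(A−BK) = [0.7381 1.0524; 1.0524 1.5895]
P' = Q + AᵀP(A−BK) = [6.9881 0.3024; 0.3024 1.8395]
tr(P') = 8.8276

8.8276


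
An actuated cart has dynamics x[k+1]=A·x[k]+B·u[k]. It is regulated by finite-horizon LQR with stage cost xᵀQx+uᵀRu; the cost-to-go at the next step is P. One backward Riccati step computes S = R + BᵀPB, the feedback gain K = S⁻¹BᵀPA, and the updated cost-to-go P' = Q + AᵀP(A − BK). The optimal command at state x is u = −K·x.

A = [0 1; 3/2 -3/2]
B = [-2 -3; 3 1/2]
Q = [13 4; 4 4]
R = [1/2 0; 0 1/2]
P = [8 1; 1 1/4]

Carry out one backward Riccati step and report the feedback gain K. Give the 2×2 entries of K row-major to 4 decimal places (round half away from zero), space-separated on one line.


0.3190 -0.3418 -0.2380 -0.0873

BᵀP = [-13.0000 -1.2500; -23.5000 -2.8750]
S = R + BᵀPB = [1/2 0; 0 1/2] + [22.2500 38.3750; 38.3750 69.0625] = [22.7500 38.3750; 38.3750 69.5625]
BᵀPA = [-1.8750 -11.1250; -4.3125 -19.1875]
K = S⁻¹·BᵀPA = [0.3190 -0.3418; -0.2380 -0.0873]
A−BK = [-0.0759 0.0546; 0.6619 -0.4310]
AᵀP(A−BK) = [0.1343 -0.0798; -0.0798 0.0854]
P' = Q + AᵀP(A−BK) = [13.1343 3.9202; 3.9202 4.0854]
tr(P') = 17.2198


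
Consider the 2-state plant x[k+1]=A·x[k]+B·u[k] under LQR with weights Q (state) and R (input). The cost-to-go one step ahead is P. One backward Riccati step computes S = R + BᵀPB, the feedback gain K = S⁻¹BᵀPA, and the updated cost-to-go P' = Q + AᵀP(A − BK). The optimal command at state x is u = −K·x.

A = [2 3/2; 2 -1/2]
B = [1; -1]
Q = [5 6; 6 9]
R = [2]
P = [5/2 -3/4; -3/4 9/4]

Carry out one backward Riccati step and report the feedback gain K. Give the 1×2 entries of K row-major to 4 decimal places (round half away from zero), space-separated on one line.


BᵀP = [3.2500 -3.0000]
S = R + BᵀPB = [2] + [6.2500] = [8.2500]
BᵀPA = [0.5000 6.3750]
K = S⁻¹·BᵀPA = [0.0606 0.7727]
A−BK = [1.9394 0.7273; 2.0606 0.2727]
AᵀP(A−BK) = [12.9697 3.3636; 3.3636 2.3864]
P' = Q + AᵀP(A−BK) = [17.9697 9.3636; 9.3636 11.3864]
tr(P') = 29.3561

0.0606 0.7727


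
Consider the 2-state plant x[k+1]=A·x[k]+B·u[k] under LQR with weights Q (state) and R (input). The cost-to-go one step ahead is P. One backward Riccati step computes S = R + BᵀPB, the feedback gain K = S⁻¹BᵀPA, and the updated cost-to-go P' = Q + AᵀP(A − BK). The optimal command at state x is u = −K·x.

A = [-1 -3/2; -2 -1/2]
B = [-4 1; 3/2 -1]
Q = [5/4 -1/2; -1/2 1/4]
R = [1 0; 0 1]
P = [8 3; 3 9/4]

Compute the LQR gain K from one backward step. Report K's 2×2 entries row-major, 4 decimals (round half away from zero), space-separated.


0.7079 0.5711 1.3071 0.5534

BᵀP = [-27.5000 -8.6250; 5.0000 0.7500]
S = R + BᵀPB = [1 0; 0 1] + [97.0625 -18.8750; -18.8750 4.2500] = [98.0625 -18.8750; -18.8750 5.2500]
BᵀPA = [44.7500 45.5625; -6.5000 -7.8750]
K = S⁻¹·BᵀPA = [0.7079 0.5711; 1.3071 0.5534]
A−BK = [0.5246 0.2312; -1.7548 -0.8033]
AᵀP(A−BK) = [5.8163 2.7883; 2.7883 1.3977]
P' = Q + AᵀP(A−BK) = [7.0663 2.2883; 2.2883 1.6477]
tr(P') = 8.7140


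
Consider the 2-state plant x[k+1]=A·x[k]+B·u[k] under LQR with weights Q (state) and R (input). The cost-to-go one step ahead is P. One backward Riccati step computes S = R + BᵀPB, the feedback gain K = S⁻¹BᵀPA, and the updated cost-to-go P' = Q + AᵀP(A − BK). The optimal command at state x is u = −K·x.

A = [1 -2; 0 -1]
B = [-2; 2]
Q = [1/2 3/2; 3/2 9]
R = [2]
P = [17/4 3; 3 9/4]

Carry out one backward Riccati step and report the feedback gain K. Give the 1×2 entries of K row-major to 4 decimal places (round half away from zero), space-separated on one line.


BᵀP = [-2.5000 -1.5000]
S = R + BᵀPB = [2] + [2.0000] = [4.0000]
BᵀPA = [-2.5000 6.5000]
K = S⁻¹·BᵀPA = [-0.6250 1.6250]
A−BK = [-0.2500 1.2500; 1.2500 -4.2500]
AᵀP(A−BK) = [2.6875 -7.4375; -7.4375 20.6875]
P' = Q + AᵀP(A−BK) = [3.1875 -5.9375; -5.9375 29.6875]
tr(P') = 32.8750

-0.6250 1.6250


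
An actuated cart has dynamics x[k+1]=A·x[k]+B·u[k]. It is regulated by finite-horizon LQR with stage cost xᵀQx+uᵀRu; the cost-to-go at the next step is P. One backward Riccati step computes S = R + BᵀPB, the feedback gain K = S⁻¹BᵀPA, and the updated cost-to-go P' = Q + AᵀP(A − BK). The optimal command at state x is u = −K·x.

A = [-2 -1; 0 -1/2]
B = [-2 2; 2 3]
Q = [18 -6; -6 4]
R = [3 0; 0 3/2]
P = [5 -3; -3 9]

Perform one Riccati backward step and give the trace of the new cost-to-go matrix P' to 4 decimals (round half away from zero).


23.4745

BᵀP = [-16.0000 24.0000; 1.0000 21.0000]
S = R + BᵀPB = [3 0; 0 3/2] + [80.0000 40.0000; 40.0000 65.0000] = [83.0000 40.0000; 40.0000 66.5000]
BᵀPA = [32.0000 4.0000; -2.0000 -11.5000]
K = S⁻¹·BᵀPA = [0.5633 0.1852; -0.3689 -0.2843]
A−BK = [-0.1355 -0.0608; -0.0199 -0.0174]
AᵀP(A−BK) = [1.2354 0.5040; 0.5040 0.2391]
P' = Q + AᵀP(A−BK) = [19.2354 -5.4960; -5.4960 4.2391]
tr(P') = 23.4745


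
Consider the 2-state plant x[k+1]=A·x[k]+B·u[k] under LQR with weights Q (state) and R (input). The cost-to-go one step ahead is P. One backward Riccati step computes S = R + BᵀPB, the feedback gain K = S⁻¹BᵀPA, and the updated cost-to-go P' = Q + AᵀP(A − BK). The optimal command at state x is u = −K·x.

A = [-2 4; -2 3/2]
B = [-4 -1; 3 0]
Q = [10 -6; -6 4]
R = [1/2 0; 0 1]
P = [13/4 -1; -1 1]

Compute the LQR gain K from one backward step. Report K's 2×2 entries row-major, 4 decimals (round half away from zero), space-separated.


BᵀP = [-16.0000 7.0000; -3.2500 1.0000]
S = R + BᵀPB = [1/2 0; 0 1] + [85.0000 16.0000; 16.0000 3.2500] = [85.5000 16.0000; 16.0000 4.2500]
BᵀPA = [18.0000 -53.5000; 4.5000 -11.5000]
K = S⁻¹·BᵀPA = [0.0419 -0.4040; 0.9010 -1.1851]
A−BK = [-0.9313 1.1991; -2.1257 2.7119]
AᵀP(A−BK) = [4.1909 -5.3958; -5.3958 7.0096]
P' = Q + AᵀP(A−BK) = [14.1909 -11.3958; -11.3958 11.0096]
tr(P') = 25.2005

0.0419 -0.4040 0.9010 -1.1851


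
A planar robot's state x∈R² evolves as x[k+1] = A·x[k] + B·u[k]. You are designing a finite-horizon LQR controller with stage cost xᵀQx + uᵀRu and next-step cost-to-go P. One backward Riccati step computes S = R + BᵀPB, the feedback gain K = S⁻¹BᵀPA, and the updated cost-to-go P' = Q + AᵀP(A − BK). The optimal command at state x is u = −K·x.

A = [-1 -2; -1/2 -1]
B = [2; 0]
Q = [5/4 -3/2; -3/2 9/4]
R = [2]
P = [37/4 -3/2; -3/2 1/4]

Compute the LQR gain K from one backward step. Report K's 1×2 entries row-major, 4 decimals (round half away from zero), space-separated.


BᵀP = [18.5000 -3.0000]
S = R + BᵀPB = [2] + [37.0000] = [39.0000]
BᵀPA = [-17.0000 -34.0000]
K = S⁻¹·BᵀPA = [-0.4359 -0.8718]
A−BK = [-0.1282 -0.2564; -0.5000 -1.0000]
AᵀP(A−BK) = [0.4022 0.8045; 0.8045 1.6090]
P' = Q + AᵀP(A−BK) = [1.6522 -0.6955; -0.6955 3.8590]
tr(P') = 5.5112

-0.4359 -0.8718


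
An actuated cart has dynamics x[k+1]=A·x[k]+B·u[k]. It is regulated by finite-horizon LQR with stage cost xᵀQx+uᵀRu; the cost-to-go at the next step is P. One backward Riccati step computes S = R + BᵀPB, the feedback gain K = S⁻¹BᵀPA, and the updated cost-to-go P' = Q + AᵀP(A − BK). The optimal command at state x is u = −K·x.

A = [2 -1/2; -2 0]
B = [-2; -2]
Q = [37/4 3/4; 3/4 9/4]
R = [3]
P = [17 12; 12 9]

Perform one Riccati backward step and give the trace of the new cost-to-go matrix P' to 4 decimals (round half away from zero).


BᵀP = [-58.0000 -42.0000]
S = R + BᵀPB = [3] + [200.0000] = [203.0000]
BᵀPA = [-32.0000 29.0000]
K = S⁻¹·BᵀPA = [-0.1576 0.1429]
A−BK = [1.6847 -0.2143; -2.3153 0.2857]
AᵀP(A−BK) = [2.9557 -0.4286; -0.4286 0.1071]
P' = Q + AᵀP(A−BK) = [12.2057 0.3214; 0.3214 2.3571]
tr(P') = 14.5628

14.5628


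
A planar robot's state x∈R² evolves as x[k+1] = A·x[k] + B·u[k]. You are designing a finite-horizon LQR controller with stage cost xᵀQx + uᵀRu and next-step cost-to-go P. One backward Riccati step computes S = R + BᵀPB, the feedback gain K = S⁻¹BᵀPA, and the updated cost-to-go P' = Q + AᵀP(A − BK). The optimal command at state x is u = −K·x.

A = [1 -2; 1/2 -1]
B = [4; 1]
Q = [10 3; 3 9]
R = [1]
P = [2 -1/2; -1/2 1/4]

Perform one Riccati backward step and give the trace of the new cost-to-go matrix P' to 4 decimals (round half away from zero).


BᵀP = [7.5000 -1.7500]
S = R + BᵀPB = [1] + [28.2500] = [29.2500]
BᵀPA = [6.6250 -13.2500]
K = S⁻¹·BᵀPA = [0.2265 -0.4530]
A−BK = [0.0940 -0.1880; 0.2735 -0.5470]
AᵀP(A−BK) = [0.0620 -0.1239; -0.1239 0.2479]
P' = Q + AᵀP(A−BK) = [10.0620 2.8761; 2.8761 9.2479]
tr(P') = 19.3098

19.3098


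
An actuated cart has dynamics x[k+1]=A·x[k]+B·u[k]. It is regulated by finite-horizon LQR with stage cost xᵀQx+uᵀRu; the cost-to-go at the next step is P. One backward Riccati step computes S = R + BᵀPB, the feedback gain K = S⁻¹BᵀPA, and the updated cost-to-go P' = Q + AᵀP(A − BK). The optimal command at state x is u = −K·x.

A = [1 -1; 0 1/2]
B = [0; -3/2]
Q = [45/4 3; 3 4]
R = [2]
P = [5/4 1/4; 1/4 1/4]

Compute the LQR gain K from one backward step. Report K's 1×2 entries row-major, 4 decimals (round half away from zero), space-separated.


-0.1463 0.0732

BᵀP = [-0.3750 -0.3750]
S = R + BᵀPB = [2] + [0.5625] = [2.5625]
BᵀPA = [-0.3750 0.1875]
K = S⁻¹·BᵀPA = [-0.1463 0.0732]
A−BK = [1.0000 -1.0000; -0.2195 0.6098]
AᵀP(A−BK) = [1.1951 -1.0976; -1.0976 1.0488]
P' = Q + AᵀP(A−BK) = [12.4451 1.9024; 1.9024 5.0488]
tr(P') = 17.4939


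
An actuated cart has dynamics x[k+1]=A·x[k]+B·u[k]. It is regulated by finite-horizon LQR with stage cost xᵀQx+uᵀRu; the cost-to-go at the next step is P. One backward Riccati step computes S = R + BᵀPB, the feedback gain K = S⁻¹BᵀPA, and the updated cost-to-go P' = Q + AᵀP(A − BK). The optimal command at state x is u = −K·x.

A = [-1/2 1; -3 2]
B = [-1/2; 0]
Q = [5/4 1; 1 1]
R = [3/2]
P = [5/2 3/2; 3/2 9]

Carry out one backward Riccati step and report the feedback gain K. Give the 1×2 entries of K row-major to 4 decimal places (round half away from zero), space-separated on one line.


BᵀP = [-1.2500 -0.7500]
S = R + BᵀPB = [3/2] + [0.6250] = [2.1250]
BᵀPA = [2.8750 -2.7500]
K = S⁻¹·BᵀPA = [1.3529 -1.2941]
A−BK = [0.1765 0.3529; -3.0000 2.0000]
AᵀP(A−BK) = [82.2353 -57.5294; -57.5294 40.9412]
P' = Q + AᵀP(A−BK) = [83.4853 -56.5294; -56.5294 41.9412]
tr(P') = 125.4265

1.3529 -1.2941


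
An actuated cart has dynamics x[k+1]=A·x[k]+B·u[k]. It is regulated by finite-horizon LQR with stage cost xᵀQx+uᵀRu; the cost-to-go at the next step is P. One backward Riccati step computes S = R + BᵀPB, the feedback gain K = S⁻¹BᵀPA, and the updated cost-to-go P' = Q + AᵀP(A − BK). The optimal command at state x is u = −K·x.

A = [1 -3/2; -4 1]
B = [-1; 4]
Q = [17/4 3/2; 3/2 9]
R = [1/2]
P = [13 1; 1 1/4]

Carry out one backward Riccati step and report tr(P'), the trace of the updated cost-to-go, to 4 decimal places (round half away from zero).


BᵀP = [-9.0000 0.0000]
S = R + BᵀPB = [1/2] + [9.0000] = [9.5000]
BᵀPA = [-9.0000 13.5000]
K = S⁻¹·BᵀPA = [-0.9474 1.4211]
A−BK = [0.0526 -0.0789; -0.2105 -4.6842]
AᵀP(A−BK) = [0.4737 -0.7105; -0.7105 7.3158]
P' = Q + AᵀP(A−BK) = [4.7237 0.7895; 0.7895 16.3158]
tr(P') = 21.0395

21.0395


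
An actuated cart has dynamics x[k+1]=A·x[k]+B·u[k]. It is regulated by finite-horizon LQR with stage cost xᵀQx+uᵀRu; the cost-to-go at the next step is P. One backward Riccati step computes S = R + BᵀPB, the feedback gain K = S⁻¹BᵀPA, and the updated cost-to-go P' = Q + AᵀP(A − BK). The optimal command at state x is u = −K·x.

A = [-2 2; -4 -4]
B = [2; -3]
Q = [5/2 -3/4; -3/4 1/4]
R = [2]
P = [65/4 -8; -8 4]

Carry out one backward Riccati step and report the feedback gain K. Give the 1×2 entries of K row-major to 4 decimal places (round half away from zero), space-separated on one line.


-0.0050 1.1307

BᵀP = [56.5000 -28.0000]
S = R + BᵀPB = [2] + [197.0000] = [199.0000]
BᵀPA = [-1.0000 225.0000]
K = S⁻¹·BᵀPA = [-0.0050 1.1307]
A−BK = [-1.9899 -0.2613; -4.0151 -0.6080]
AᵀP(A−BK) = [0.9950 0.1307; 0.1307 2.6030]
P' = Q + AᵀP(A−BK) = [3.4950 -0.6193; -0.6193 2.8530]
tr(P') = 6.3480


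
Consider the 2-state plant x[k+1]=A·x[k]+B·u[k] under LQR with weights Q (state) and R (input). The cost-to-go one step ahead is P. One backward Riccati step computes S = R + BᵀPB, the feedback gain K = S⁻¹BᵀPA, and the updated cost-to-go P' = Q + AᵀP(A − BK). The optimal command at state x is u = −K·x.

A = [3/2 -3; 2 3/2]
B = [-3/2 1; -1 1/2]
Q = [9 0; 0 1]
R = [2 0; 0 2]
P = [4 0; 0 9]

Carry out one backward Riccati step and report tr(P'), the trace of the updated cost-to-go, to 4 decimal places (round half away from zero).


70.4932

BᵀP = [-6.0000 -9.0000; 4.0000 4.5000]
S = R + BᵀPB = [2 0; 0 2] + [18.0000 -10.5000; -10.5000 6.2500] = [20.0000 -10.5000; -10.5000 8.2500]
BᵀPA = [-27.0000 4.5000; 15.0000 -5.2500]
K = S⁻¹·BᵀPA = [-1.1918 -0.3288; 0.3014 -1.0548]
A−BK = [-0.5890 -2.4384; 0.6575 1.6986]
AᵀP(A−BK) = [8.3014 15.9452; 15.9452 52.1918]
P' = Q + AᵀP(A−BK) = [17.3014 15.9452; 15.9452 53.1918]
tr(P') = 70.4932


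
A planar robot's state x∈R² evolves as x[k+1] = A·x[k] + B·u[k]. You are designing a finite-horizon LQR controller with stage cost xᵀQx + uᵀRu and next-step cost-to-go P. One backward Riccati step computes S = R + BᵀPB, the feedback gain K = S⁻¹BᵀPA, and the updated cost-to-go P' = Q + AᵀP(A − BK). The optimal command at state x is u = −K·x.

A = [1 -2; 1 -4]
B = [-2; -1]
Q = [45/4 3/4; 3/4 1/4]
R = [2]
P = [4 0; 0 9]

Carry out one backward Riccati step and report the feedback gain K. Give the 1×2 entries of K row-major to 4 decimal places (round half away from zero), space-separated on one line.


-0.6296 1.9259

BᵀP = [-8.0000 -9.0000]
S = R + BᵀPB = [2] + [25.0000] = [27.0000]
BᵀPA = [-17.0000 52.0000]
K = S⁻¹·BᵀPA = [-0.6296 1.9259]
A−BK = [-0.2593 1.8519; 0.3704 -2.0741]
AᵀP(A−BK) = [2.2963 -11.2593; -11.2593 59.8519]
P' = Q + AᵀP(A−BK) = [13.5463 -10.5093; -10.5093 60.1019]
tr(P') = 73.6481


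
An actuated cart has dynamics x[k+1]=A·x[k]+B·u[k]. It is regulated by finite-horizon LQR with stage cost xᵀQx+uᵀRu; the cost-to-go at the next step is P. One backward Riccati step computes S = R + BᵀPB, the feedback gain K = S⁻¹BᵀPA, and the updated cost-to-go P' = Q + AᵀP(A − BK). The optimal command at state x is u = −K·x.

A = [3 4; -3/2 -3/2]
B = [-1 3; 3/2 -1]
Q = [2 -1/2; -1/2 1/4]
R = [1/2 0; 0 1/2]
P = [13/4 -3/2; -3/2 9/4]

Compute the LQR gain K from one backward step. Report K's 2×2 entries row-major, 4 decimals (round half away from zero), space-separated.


BᵀP = [-5.5000 4.8750; 11.2500 -6.7500]
S = R + BᵀPB = [1/2 0; 0 1/2] + [12.8125 -21.3750; -21.3750 40.5000] = [13.3125 -21.3750; -21.3750 41.0000]
BᵀPA = [-23.8125 -29.3125; 43.8750 55.1250]
K = S⁻¹·BᵀPA = [-0.4328 -0.2645; 0.8445 1.2066]
A−BK = [0.0337 0.1156; -0.0063 0.1033]
AᵀP(A−BK) = [0.4547 0.5738; 0.5738 0.7946]
P' = Q + AᵀP(A−BK) = [2.4547 0.0738; 0.0738 1.0446]
tr(P') = 3.4993

-0.4328 -0.2645 0.8445 1.2066


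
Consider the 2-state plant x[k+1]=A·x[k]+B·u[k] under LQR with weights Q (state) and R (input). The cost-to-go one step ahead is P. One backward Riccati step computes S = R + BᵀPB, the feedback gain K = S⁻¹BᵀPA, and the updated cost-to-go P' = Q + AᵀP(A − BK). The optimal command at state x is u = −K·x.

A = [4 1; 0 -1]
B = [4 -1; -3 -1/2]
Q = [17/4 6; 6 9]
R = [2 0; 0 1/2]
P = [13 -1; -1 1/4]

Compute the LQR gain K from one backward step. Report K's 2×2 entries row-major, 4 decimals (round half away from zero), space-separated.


BᵀP = [55.0000 -4.7500; -12.5000 0.8750]
S = R + BᵀPB = [2 0; 0 1/2] + [234.2500 -52.6250; -52.6250 12.0625] = [236.2500 -52.6250; -52.6250 12.5625]
BᵀPA = [220.0000 59.7500; -50.0000 -13.3750]
K = S⁻¹·BᵀPA = [0.6675 0.2355; -1.1839 -0.0781]
A−BK = [0.1461 -0.0202; 1.4106 -0.3325]
AᵀP(A−BK) = [1.9547 0.2821; 0.2821 0.1335]
P' = Q + AᵀP(A−BK) = [6.2047 6.2821; 6.2821 9.1335]
tr(P') = 15.3382

0.6675 0.2355 -1.1839 -0.0781


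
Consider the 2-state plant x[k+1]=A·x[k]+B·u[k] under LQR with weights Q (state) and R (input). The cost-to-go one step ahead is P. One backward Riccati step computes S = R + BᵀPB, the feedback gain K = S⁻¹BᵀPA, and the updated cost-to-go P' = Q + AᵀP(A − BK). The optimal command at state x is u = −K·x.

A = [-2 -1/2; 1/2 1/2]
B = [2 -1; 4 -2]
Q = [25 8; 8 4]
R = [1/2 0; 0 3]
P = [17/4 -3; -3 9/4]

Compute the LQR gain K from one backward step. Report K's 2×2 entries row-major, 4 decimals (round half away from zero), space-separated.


BᵀP = [-3.5000 3.0000; 1.7500 -1.5000]
S = R + BᵀPB = [1/2 0; 0 3] + [5.0000 -2.5000; -2.5000 1.2500] = [5.5000 -2.5000; -2.5000 4.2500]
BᵀPA = [8.5000 3.2500; -4.2500 -1.6250]
K = S⁻¹·BᵀPA = [1.4891 0.5693; -0.1241 -0.0474]
A−BK = [-5.1022 -1.6861; -5.7044 -1.8723]
AᵀP(A−BK) = [10.3782 3.5214; 3.5214 1.1975]
P' = Q + AᵀP(A−BK) = [35.3782 11.5214; 11.5214 5.1975]
tr(P') = 40.5757

1.4891 0.5693 -0.1241 -0.0474


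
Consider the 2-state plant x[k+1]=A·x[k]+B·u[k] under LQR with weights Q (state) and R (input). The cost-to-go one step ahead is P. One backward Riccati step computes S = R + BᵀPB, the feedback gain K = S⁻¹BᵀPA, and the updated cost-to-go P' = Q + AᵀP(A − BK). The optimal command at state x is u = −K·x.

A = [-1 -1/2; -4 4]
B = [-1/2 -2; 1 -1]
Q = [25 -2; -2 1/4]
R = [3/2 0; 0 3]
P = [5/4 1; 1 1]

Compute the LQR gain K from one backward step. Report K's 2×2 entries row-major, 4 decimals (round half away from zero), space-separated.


BᵀP = [0.3750 0.5000; -3.5000 -3.0000]
S = R + BᵀPB = [3/2 0; 0 3] + [0.3125 -1.2500; -1.2500 10.0000] = [1.8125 -1.2500; -1.2500 13.0000]
BᵀPA = [-2.3750 1.8125; 15.5000 -10.2500]
K = S⁻¹·BᵀPA = [-0.5227 0.4886; 1.1420 -0.7415]
A−BK = [1.0227 -1.7386; -2.3352 2.7699]
AᵀP(A−BK) = [6.3068 -4.7216; -4.7216 3.8267]
P' = Q + AᵀP(A−BK) = [31.3068 -6.7216; -6.7216 4.0767]
tr(P') = 35.3835

-0.5227 0.4886 1.1420 -0.7415


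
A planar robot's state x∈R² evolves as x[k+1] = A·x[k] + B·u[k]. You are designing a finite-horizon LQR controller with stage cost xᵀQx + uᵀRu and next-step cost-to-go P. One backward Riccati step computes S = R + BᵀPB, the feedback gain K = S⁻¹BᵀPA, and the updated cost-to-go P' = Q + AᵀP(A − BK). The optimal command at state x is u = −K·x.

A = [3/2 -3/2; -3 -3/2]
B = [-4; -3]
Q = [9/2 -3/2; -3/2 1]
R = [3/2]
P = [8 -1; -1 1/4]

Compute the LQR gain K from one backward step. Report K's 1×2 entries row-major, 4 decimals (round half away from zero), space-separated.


-0.4942 0.3585

BᵀP = [-29.0000 3.2500]
S = R + BᵀPB = [3/2] + [106.2500] = [107.7500]
BᵀPA = [-53.2500 38.6250]
K = S⁻¹·BᵀPA = [-0.4942 0.3585]
A−BK = [-0.4768 -0.0661; -4.4826 -0.4246]
AᵀP(A−BK) = [2.9339 -0.0365; -0.0365 0.2166]
P' = Q + AᵀP(A−BK) = [7.4339 -1.5365; -1.5365 1.2166]
tr(P') = 8.6505


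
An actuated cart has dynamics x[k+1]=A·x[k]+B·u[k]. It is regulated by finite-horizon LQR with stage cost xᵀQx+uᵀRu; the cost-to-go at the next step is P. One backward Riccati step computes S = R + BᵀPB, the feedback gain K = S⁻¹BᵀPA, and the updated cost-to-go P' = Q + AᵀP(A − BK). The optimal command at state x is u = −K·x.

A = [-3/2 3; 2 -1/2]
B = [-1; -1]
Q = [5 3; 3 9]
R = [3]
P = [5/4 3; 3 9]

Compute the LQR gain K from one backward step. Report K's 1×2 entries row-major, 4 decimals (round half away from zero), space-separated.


-0.9156 -0.3506

BᵀP = [-4.2500 -12.0000]
S = R + BᵀPB = [3] + [16.2500] = [19.2500]
BᵀPA = [-17.6250 -6.7500]
K = S⁻¹·BᵀPA = [-0.9156 -0.3506]
A−BK = [-2.4156 2.6494; 1.0844 -0.8506]
AᵀP(A−BK) = [4.6753 -0.5552; -0.5552 2.1331]
P' = Q + AᵀP(A−BK) = [9.6753 2.4448; 2.4448 11.1331]
tr(P') = 20.8084


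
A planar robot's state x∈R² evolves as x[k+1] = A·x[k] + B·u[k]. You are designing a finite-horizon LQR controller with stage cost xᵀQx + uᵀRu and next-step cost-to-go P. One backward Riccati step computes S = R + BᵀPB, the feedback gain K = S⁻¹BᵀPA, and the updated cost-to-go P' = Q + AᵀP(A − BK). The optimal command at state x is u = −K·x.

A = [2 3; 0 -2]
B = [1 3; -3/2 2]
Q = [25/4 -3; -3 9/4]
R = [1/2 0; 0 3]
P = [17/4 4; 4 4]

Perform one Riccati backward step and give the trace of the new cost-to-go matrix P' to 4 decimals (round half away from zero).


BᵀP = [-1.7500 -2.0000; 20.7500 20.0000]
S = R + BᵀPB = [1/2 0; 0 3] + [1.2500 -9.2500; -9.2500 102.2500] = [1.7500 -9.2500; -9.2500 105.2500]
BᵀPA = [-3.5000 -1.2500; 41.5000 22.2500]
K = S⁻¹·BᵀPA = [0.1572 0.7529; 0.4081 0.2776]
A−BK = [0.6185 1.4144; -0.5805 -1.4259]
AᵀP(A−BK) = [0.6134 0.6160; 0.6160 1.0152]
P' = Q + AᵀP(A−BK) = [6.8634 -2.3840; -2.3840 3.2652]
tr(P') = 10.1286

10.1286


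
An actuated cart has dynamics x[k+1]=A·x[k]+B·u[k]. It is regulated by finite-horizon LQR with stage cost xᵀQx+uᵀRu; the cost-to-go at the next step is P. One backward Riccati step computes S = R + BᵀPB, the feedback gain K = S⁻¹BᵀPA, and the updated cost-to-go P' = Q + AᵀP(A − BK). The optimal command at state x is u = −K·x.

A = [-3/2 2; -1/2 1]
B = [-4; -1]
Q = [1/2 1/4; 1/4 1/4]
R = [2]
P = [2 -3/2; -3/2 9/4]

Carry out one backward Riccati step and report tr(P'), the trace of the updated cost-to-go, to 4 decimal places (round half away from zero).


BᵀP = [-6.5000 3.7500]
S = R + BᵀPB = [2] + [22.2500] = [24.2500]
BᵀPA = [7.8750 -9.2500]
K = S⁻¹·BᵀPA = [0.3247 -0.3814]
A−BK = [-0.2010 0.4742; -0.1753 0.6186]
AᵀP(A−BK) = [0.2552 -0.3711; -0.3711 0.7216]
P' = Q + AᵀP(A−BK) = [0.7552 -0.1211; -0.1211 0.9716]
tr(P') = 1.7268

1.7268


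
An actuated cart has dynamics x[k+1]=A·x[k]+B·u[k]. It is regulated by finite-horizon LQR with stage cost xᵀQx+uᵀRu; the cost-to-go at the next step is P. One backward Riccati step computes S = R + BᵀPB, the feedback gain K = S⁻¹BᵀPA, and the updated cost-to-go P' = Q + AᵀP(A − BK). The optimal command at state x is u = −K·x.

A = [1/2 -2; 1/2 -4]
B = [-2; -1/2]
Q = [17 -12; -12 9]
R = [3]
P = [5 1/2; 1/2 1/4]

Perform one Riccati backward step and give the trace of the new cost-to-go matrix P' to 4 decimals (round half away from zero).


BᵀP = [-10.2500 -1.1250]
S = R + BᵀPB = [3] + [21.0625] = [24.0625]
BᵀPA = [-5.6875 25.0000]
K = S⁻¹·BᵀPA = [-0.2364 1.0390]
A−BK = [0.0273 0.0779; 0.3818 -3.4805]
AᵀP(A−BK) = [0.2182 -1.0909; -1.0909 6.0260]
P' = Q + AᵀP(A−BK) = [17.2182 -13.0909; -13.0909 15.0260]
tr(P') = 32.2442

32.2442


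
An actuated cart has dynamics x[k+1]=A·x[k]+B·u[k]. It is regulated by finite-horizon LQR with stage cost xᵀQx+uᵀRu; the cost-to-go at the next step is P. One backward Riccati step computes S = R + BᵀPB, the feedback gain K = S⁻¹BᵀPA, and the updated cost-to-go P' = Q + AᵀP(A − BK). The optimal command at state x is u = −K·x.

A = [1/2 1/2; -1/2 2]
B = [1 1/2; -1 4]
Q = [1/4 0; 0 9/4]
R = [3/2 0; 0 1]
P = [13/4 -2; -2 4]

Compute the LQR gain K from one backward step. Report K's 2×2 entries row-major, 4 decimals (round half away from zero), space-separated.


0.3453 0.1111 -0.0572 0.5049

BᵀP = [5.2500 -6.0000; -6.3750 15.0000]
S = R + BᵀPB = [3/2 0; 0 1] + [11.2500 -21.3750; -21.3750 56.8125] = [12.7500 -21.3750; -21.3750 57.8125]
BᵀPA = [5.6250 -9.3750; -10.6875 26.8125]
K = S⁻¹·BᵀPA = [0.3453 0.1111; -0.0572 0.5049]
A−BK = [0.1833 0.1365; 0.0741 0.0917]
AᵀP(A−BK) = [0.2589 0.0833; 0.0833 0.3175]
P' = Q + AᵀP(A−BK) = [0.5089 0.0833; 0.0833 2.5675]
tr(P') = 3.0764


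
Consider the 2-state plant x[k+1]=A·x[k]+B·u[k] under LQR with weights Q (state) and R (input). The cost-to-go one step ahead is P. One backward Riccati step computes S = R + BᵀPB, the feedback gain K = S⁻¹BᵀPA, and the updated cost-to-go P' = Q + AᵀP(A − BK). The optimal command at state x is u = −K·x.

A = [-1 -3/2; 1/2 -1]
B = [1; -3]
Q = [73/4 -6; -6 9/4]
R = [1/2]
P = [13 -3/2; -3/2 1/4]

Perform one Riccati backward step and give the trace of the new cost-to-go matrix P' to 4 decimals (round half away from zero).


22.7740

BᵀP = [17.5000 -2.2500]
S = R + BᵀPB = [1/2] + [24.2500] = [24.7500]
BᵀPA = [-18.6250 -24.0000]
K = S⁻¹·BᵀPA = [-0.7525 -0.9697]
A−BK = [-0.2475 -0.5303; -1.7576 -3.9091]
AᵀP(A−BK) = [0.5467 0.9394; 0.9394 1.7273]
P' = Q + AᵀP(A−BK) = [18.7967 -5.0606; -5.0606 3.9773]
tr(P') = 22.7740


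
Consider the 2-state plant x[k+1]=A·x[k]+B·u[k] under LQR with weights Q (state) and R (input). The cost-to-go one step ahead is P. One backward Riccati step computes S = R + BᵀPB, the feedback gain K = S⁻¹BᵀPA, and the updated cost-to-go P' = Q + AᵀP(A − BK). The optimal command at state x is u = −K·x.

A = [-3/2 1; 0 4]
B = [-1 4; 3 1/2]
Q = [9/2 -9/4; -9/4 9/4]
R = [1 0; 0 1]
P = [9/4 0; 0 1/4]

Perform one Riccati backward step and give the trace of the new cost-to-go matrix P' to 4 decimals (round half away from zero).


8.1847

BᵀP = [-2.2500 0.7500; 9.0000 0.1250]
S = R + BᵀPB = [1 0; 0 1] + [4.5000 -8.6250; -8.6250 36.0625] = [5.5000 -8.6250; -8.6250 37.0625]
BᵀPA = [3.3750 0.7500; -13.5000 9.5000]
K = S⁻¹·BᵀPA = [0.0668 0.8477; -0.3487 0.4536]
A−BK = [-0.0384 0.0333; -0.0261 1.2302]
AᵀP(A−BK) = [0.1295 -0.1124; -0.1124 1.3051]
P' = Q + AᵀP(A−BK) = [4.6295 -2.3624; -2.3624 3.5551]
tr(P') = 8.1847


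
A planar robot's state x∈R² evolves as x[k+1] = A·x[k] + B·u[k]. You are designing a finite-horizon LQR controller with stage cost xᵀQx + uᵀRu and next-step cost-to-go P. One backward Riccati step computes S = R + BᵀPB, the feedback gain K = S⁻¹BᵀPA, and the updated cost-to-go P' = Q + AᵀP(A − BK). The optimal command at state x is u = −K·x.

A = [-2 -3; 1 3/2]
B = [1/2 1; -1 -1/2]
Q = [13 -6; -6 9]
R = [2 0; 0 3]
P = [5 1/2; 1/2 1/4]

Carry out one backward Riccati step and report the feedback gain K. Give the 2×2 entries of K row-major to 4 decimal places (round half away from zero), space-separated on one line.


BᵀP = [2.0000 0.0000; 4.7500 0.3750]
S = R + BᵀPB = [2 0; 0 3] + [1.0000 2.0000; 2.0000 4.5625] = [3.0000 2.0000; 2.0000 7.5625]
BᵀPA = [-4.0000 -6.0000; -9.1250 -13.6875]
K = S⁻¹·BᵀPA = [-0.6421 -0.9632; -1.0368 -1.5552]
A−BK = [-0.6421 -0.9632; -0.1605 -0.2408]
AᵀP(A−BK) = [6.2207 9.3311; 9.3311 13.9967]
P' = Q + AᵀP(A−BK) = [19.2207 3.3311; 3.3311 22.9967]
tr(P') = 42.2174

-0.6421 -0.9632 -1.0368 -1.5552


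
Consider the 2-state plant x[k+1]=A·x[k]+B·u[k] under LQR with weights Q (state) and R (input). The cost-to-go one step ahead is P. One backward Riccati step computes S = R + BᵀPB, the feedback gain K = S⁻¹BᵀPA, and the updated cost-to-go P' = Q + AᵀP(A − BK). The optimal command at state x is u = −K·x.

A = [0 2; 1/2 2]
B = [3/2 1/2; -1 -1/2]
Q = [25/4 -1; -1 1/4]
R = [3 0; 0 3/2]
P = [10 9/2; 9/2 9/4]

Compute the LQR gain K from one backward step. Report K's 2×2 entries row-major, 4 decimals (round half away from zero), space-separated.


0.1468 1.9256 0.0528 0.8532

BᵀP = [10.5000 4.5000; 2.7500 1.1250]
S = R + BᵀPB = [3 0; 0 3/2] + [11.2500 3.0000; 3.0000 0.8125] = [14.2500 3.0000; 3.0000 2.3125]
BᵀPA = [2.2500 30.0000; 0.5625 7.7500]
K = S⁻¹·BᵀPA = [0.1468 1.9256; 0.0528 0.8532]
A−BK = [-0.2466 -1.3151; 0.6732 4.3523]
AᵀP(A−BK) = [0.2025 1.9374; 1.9374 20.6184]
P' = Q + AᵀP(A−BK) = [6.4525 0.9374; 0.9374 20.8684]
tr(P') = 27.3209


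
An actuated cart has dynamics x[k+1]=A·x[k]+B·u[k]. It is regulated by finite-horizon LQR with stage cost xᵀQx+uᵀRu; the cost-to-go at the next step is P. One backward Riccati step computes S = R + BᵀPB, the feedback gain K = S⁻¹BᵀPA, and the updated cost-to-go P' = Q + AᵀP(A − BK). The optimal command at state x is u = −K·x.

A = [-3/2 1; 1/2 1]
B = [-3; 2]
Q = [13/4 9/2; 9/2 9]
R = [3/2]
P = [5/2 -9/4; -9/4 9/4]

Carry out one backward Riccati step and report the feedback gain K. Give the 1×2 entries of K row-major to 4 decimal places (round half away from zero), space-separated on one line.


0.3938 -0.0125

BᵀP = [-12.0000 11.2500]
S = R + BᵀPB = [3/2] + [58.5000] = [60.0000]
BᵀPA = [23.6250 -0.7500]
K = S⁻¹·BᵀPA = [0.3938 -0.0125]
A−BK = [-0.3188 0.9625; -0.2875 1.0250]
AᵀP(A−BK) = [0.2602 -0.0797; -0.0797 0.2406]
P' = Q + AᵀP(A−BK) = [3.5102 4.4203; 4.4203 9.2406]
tr(P') = 12.7508


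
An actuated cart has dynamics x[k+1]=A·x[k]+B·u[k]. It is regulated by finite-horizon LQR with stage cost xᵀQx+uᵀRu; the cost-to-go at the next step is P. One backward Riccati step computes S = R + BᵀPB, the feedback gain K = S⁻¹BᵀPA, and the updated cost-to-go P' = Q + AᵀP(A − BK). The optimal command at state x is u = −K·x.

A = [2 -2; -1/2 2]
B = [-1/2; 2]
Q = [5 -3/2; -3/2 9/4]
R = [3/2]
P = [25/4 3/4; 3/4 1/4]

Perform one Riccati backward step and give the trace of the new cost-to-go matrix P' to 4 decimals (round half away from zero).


BᵀP = [-1.6250 0.1250]
S = R + BᵀPB = [3/2] + [1.0625] = [2.5625]
BᵀPA = [-3.3125 3.5000]
K = S⁻¹·BᵀPA = [-1.2927 1.3659]
A−BK = [1.3537 -1.3171; 2.0854 -0.7317]
AᵀP(A−BK) = [19.2805 -16.9756; -16.9756 15.2195]
P' = Q + AᵀP(A−BK) = [24.2805 -18.4756; -18.4756 17.4695]
tr(P') = 41.7500

41.7500


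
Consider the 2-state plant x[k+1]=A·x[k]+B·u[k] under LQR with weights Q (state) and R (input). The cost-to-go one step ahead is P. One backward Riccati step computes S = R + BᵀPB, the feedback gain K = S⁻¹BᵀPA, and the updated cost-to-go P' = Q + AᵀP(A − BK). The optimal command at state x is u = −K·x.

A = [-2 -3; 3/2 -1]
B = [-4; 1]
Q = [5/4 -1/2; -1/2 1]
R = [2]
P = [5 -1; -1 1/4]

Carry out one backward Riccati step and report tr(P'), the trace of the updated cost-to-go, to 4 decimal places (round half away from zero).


3.8885

BᵀP = [-21.0000 4.2500]
S = R + BᵀPB = [2] + [88.2500] = [90.2500]
BᵀPA = [48.3750 58.7500]
K = S⁻¹·BᵀPA = [0.5360 0.6510]
A−BK = [0.1440 -0.3961; 0.9640 -1.6510]
AᵀP(A−BK) = [0.6330 0.6343; 0.6343 1.0055]
P' = Q + AᵀP(A−BK) = [1.8830 0.1343; 0.1343 2.0055]
tr(P') = 3.8885


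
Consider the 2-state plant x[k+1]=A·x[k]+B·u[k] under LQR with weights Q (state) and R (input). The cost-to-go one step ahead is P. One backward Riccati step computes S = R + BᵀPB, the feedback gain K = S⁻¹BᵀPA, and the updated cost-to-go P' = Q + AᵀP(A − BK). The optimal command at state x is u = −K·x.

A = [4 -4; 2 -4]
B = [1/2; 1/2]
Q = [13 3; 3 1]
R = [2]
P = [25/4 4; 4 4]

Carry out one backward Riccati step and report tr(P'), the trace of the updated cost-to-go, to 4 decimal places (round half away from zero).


159.2190

BᵀP = [5.1250 4.0000]
S = R + BᵀPB = [2] + [4.5625] = [6.5625]
BᵀPA = [28.5000 -36.5000]
K = S⁻¹·BᵀPA = [4.3429 -5.5619]
A−BK = [1.8286 -1.2190; -0.1714 -1.2190]
AᵀP(A−BK) = [56.2286 -69.4857; -69.4857 88.9905]
P' = Q + AᵀP(A−BK) = [69.2286 -66.4857; -66.4857 89.9905]
tr(P') = 159.2190


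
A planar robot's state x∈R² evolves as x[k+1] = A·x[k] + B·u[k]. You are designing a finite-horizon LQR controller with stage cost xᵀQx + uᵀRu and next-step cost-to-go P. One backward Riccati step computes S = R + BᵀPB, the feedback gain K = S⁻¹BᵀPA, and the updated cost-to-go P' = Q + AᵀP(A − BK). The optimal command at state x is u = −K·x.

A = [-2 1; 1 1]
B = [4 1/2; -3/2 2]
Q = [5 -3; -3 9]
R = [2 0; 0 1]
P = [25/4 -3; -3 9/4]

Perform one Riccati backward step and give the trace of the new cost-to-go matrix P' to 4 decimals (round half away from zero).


BᵀP = [29.5000 -15.3750; -2.8750 3.0000]
S = R + BᵀPB = [2 0; 0 1] + [141.0625 -16.0000; -16.0000 4.5625] = [143.0625 -16.0000; -16.0000 5.5625]
BᵀPA = [-74.3750 14.1250; 8.7500 0.1250]
K = S⁻¹·BᵀPA = [-0.5071 0.1493; 0.1145 0.4518]
A−BK = [-0.0289 0.1770; 0.0104 0.3203]
AᵀP(A−BK) = [0.5346 -0.1019; -0.1019 0.3352]
P' = Q + AᵀP(A−BK) = [5.5346 -3.1019; -3.1019 9.3352]
tr(P') = 14.8698

14.8698


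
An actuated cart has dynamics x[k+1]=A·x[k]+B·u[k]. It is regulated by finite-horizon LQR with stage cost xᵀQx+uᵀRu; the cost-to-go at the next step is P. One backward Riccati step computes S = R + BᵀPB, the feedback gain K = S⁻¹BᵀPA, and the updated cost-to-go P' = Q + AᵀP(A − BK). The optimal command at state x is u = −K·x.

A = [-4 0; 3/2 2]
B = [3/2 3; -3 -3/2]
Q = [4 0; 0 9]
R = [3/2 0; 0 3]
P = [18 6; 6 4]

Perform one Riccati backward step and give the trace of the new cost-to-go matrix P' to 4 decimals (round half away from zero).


20.6222

BᵀP = [9.0000 -3.0000; 45.0000 12.0000]
S = R + BᵀPB = [3/2 0; 0 3] + [22.5000 31.5000; 31.5000 117.0000] = [24.0000 31.5000; 31.5000 120.0000]
BᵀPA = [-40.5000 -6.0000; -162.0000 24.0000]
K = S⁻¹·BᵀPA = [0.1287 -0.7819; -1.3838 0.4052]
A−BK = [-0.0417 -0.0429; -0.1895 0.2622]
AᵀP(A−BK) = [6.0393 -2.0167; -2.0167 1.5828]
P' = Q + AᵀP(A−BK) = [10.0393 -2.0167; -2.0167 10.5828]
tr(P') = 20.6222


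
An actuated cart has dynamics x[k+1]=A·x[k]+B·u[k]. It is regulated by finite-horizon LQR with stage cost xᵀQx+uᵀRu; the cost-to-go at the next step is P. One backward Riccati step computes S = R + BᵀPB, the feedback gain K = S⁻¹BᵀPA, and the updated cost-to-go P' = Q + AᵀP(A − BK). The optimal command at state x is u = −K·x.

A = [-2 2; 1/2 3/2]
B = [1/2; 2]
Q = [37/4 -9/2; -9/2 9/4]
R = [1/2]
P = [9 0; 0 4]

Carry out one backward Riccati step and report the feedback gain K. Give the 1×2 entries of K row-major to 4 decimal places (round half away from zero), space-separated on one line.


-0.2667 1.1200

BᵀP = [4.5000 8.0000]
S = R + BᵀPB = [1/2] + [18.2500] = [18.7500]
BᵀPA = [-5.0000 21.0000]
K = S⁻¹·BᵀPA = [-0.2667 1.1200]
A−BK = [-1.8667 1.4400; 1.0333 -0.7400]
AᵀP(A−BK) = [35.6667 -27.4000; -27.4000 21.4800]
P' = Q + AᵀP(A−BK) = [44.9167 -31.9000; -31.9000 23.7300]
tr(P') = 68.6467


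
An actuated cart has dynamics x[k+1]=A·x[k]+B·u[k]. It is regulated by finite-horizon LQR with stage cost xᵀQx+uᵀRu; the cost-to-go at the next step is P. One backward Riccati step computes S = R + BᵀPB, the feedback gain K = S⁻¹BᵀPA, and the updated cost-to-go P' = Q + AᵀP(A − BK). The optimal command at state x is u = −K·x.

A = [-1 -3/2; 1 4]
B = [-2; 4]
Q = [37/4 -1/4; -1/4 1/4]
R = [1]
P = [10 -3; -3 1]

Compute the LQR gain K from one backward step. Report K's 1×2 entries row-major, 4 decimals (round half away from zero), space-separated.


0.4000 0.8381

BᵀP = [-32.0000 10.0000]
S = R + BᵀPB = [1] + [104.0000] = [105.0000]
BᵀPA = [42.0000 88.0000]
K = S⁻¹·BᵀPA = [0.4000 0.8381]
A−BK = [-0.2000 0.1762; -0.6000 0.6476]
AᵀP(A−BK) = [0.2000 0.3000; 0.3000 0.7476]
P' = Q + AᵀP(A−BK) = [9.4500 0.0500; 0.0500 0.9976]
tr(P') = 10.4476


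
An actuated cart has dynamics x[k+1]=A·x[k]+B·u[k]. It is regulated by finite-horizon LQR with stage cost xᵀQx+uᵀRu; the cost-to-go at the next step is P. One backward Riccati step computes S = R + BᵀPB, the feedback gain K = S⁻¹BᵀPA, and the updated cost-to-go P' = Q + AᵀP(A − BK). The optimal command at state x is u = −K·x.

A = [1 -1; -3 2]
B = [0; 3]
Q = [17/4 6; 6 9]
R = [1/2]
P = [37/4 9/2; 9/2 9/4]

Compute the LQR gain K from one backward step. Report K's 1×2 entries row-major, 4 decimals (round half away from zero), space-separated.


-0.3253 0.0000

BᵀP = [13.5000 6.7500]
S = R + BᵀPB = [1/2] + [20.2500] = [20.7500]
BᵀPA = [-6.7500 0.0000]
K = S⁻¹·BᵀPA = [-0.3253 0.0000]
A−BK = [1.0000 -1.0000; -2.0241 2.0000]
AᵀP(A−BK) = [0.3042 -0.2500; -0.2500 0.2500]
P' = Q + AᵀP(A−BK) = [4.5542 5.7500; 5.7500 9.2500]
tr(P') = 13.8042


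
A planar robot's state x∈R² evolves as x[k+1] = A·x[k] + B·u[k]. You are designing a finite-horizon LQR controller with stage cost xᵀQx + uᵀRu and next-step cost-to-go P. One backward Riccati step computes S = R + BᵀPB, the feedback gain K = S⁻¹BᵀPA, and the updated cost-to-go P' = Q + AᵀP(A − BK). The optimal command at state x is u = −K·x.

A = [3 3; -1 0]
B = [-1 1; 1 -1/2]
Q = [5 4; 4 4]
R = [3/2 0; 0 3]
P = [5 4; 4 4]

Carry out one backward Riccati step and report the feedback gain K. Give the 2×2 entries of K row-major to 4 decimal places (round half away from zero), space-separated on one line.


-0.6957 -0.5217 1.2609 1.6957

BᵀP = [-1.0000 0.0000; 3.0000 2.0000]
S = R + BᵀPB = [3/2 0; 0 3] + [1.0000 -1.0000; -1.0000 2.0000] = [2.5000 -1.0000; -1.0000 5.0000]
BᵀPA = [-3.0000 -3.0000; 7.0000 9.0000]
K = S⁻¹·BᵀPA = [-0.6957 -0.5217; 1.2609 1.6957]
A−BK = [1.0435 0.7826; 0.3261 1.3696]
AᵀP(A−BK) = [14.0870 19.5652; 19.5652 28.1739]
P' = Q + AᵀP(A−BK) = [19.0870 23.5652; 23.5652 32.1739]
tr(P') = 51.2609


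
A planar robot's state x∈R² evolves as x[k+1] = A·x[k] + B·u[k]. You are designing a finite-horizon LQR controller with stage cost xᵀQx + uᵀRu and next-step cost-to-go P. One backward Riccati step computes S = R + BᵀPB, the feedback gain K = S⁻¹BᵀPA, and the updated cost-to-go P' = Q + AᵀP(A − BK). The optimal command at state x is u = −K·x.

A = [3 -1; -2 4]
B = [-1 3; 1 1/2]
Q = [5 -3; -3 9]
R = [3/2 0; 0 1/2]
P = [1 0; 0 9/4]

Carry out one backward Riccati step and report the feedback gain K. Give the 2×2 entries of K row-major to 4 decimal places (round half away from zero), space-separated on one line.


BᵀP = [-1.0000 2.2500; 3.0000 1.1250]
S = R + BᵀPB = [3/2 0; 0 1/2] + [3.2500 -1.8750; -1.8750 9.5625] = [4.7500 -1.8750; -1.8750 10.0625]
BᵀPA = [-7.5000 10.0000; 6.7500 1.5000]
K = S⁻¹·BᵀPA = [-1.4185 2.3359; 0.4065 0.5843]
A−BK = [0.3620 -0.4171; -0.7848 1.3719]
AᵀP(A−BK) = [4.6175 -7.4248; -7.4248 12.7643]
P' = Q + AᵀP(A−BK) = [9.6175 -10.4248; -10.4248 21.7643]
tr(P') = 31.3818

-1.4185 2.3359 0.4065 0.5843
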